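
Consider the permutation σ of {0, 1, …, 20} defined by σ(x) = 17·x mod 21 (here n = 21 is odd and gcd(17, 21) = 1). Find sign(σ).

Orbit of 20 under x↦17x: [20, 4, 5, 1, 17, 16]… (length divides ord_21(17)).
Cycle lengths of π_17 on ℤ/21ℤ: [6, 6, 6, 2, 1]; 5 cycles in total.
sign(π) = (−1)^{n − #cycles} = (−1)^{21−5} = (−1)^16 = +1.
Zolotarev: (17|21) = +1, matching the cycle-count sign.

+1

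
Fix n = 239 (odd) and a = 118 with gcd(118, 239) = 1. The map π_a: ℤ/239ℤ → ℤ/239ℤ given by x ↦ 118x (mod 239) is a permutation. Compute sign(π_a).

Trace 215: π^k(215) = [215, 36, 185, 81, 237, 3, 115] for k=0..6.
Cycle type of π: 238 + 1; total 2 cycles.
sign(π) = (−1)^{n − #cycles} = (−1)^{239−2} = (−1)^237 = -1.

-1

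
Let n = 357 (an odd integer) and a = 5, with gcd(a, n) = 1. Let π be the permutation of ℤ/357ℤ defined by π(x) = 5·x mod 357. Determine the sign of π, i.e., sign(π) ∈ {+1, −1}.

-1

Trace 16: π^k(16) = [16, 80, 43, 215, 4, 20, 100] for k=0..6.
π_5 has 14 disjoint cycles with lengths [48, 48, 48, 48, 48, 48, 16, 16, 16, 6, 6, 6, 2, 1] on {0,…,356}.
14 cycles on 357: each ℓ→(−1)^(ℓ−1), product (−1)^343 = -1.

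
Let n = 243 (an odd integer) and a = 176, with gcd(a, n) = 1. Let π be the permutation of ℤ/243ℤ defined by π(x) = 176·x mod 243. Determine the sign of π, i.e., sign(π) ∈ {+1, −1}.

-1

Trace 143: π^k(143) = [143, 139, 164, 190, 149, 223, 125] for k=0..6.
The orbit structure of x ↦ 176x mod 243: 6 orbits of sizes [162, 54, 18, 6, 2, 1].
With 6 cycles on 243 points, sign = (−1)^{243−6} = -1.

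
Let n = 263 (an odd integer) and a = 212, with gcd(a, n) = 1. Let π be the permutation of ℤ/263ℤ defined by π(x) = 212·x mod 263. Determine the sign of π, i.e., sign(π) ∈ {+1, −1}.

-1

Trace 219: π^k(219) = [219, 140, 224, 148, 79, 179, 76] for k=0..6.
Cycle lengths of π_212 on ℤ/263ℤ: [262, 1]; 2 cycles in total.
263 − 2 = 261 transpositions; sign(π) = (−1)^261 = -1.
Via Zolotarev, sign(π_{212}) = (212|263) = -1.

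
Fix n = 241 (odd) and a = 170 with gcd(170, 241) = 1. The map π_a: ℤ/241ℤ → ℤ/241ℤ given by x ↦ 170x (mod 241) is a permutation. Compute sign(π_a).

Orbit of 50 under x↦170x: [50, 65, 205, 146, 238, 213, 60]… (length divides ord_241(170)).
The orbit structure of x ↦ 170x mod 241: 2 orbits of sizes [240, 1].
Σ(ℓ_i−1) = 241−2 = 239; sign = (−1)^239 = -1.
(170|241)_J = -1 (Zolotarev's lemma cross-check).

-1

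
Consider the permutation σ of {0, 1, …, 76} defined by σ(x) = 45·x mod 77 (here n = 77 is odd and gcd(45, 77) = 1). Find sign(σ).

-1

Orbit of 23 under x↦45x: [23, 34, 67, 12, 1, 45]… (length divides ord_77(45)).
22 cycles of lengths [6, 6, 6, 6, 6, 6, 6, 6, 6, 6, 6, 1, 1, 1, 1, 1, 1, 1, 1, 1, 1, 1].
22 cycles on 77: each ℓ→(−1)^(ℓ−1), product (−1)^55 = -1.
Check: (45/77) = -1 by Zolotarev.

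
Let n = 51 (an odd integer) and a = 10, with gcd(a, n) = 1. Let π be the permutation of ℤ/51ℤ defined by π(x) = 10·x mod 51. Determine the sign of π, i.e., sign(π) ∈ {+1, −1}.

-1

Orbit of 37 under x↦10x: [37, 13, 28, 25, 46, 1, 10]… (length divides ord_51(10)).
Decompose π into cycles: lengths [16, 16, 16, 1, 1, 1] (6 cycles, including the fixed point 0).
sign(π) = (−1)^{n − #cycles} = (−1)^{51−6} = (−1)^45 = -1.
Zolotarev: (10|51) = -1, matching the cycle-count sign.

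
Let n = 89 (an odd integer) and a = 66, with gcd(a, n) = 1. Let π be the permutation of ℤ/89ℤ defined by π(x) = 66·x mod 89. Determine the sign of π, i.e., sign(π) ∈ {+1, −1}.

Orbit of 47 under x↦66x: [47, 76, 32, 65, 18, 31, 88]… (length divides ord_89(66)).
Cycle lengths of π_66 on ℤ/89ℤ: [88, 1]; 2 cycles in total.
sign(π) = (−1)^{n − #cycles} = (−1)^{89−2} = (−1)^87 = -1.

-1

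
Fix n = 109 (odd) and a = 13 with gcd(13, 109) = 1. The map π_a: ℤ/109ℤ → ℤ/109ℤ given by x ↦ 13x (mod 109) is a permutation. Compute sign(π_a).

Start at x=67: 67 → 108 → 96 → 49 → 92 → 106 → 70 → … (one orbit).
Cycle type of π: 108 + 1; total 2 cycles.
109 − 2 = 107 transpositions; sign(π) = (−1)^107 = -1.
Via Zolotarev, sign(π_{13}) = (13|109) = -1.

-1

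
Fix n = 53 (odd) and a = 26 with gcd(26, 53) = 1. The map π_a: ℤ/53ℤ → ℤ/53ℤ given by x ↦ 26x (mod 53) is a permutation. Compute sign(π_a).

Trace 3: π^k(3) = [3, 25, 14, 46, 30, 38, 34] for k=0..6.
Cycle lengths of π_26 on ℤ/53ℤ: [52, 1]; 2 cycles in total.
53 − 2 = 51 transpositions; sign(π) = (−1)^51 = -1.
Zolotarev: (26|53) = -1, matching the cycle-count sign.

-1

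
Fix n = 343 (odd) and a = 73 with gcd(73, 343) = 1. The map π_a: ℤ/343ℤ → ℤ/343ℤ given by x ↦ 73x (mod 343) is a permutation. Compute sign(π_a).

-1

Trace 307: π^k(307) = [307, 116, 236, 78, 206, 289, 174] for k=0..6.
Cycle lengths of π_73 on ℤ/343ℤ: [294, 42, 6, 1]; 4 cycles in total.
Σ(ℓ_i−1) = 343−4 = 339; sign = (−1)^339 = -1.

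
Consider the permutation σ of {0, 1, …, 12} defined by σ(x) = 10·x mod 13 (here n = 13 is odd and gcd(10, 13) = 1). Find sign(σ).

Orbit of 3 under x↦10x: [3, 4, 1, 10, 9, 12]… (length divides ord_13(10)).
Cycle type of π: 6×2 + 1; total 3 cycles.
With 3 cycles on 13 points, sign = (−1)^{13−3} = +1.
Check: (10/13) = +1 by Zolotarev.

+1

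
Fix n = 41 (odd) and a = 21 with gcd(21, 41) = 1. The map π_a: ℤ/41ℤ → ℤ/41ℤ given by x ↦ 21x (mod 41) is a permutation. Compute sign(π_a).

Orbit of 32 under x↦21x: [32, 16, 8, 4, 2, 1, 21]… (length divides ord_41(21)).
Decompose π into cycles: lengths [20, 20, 1] (3 cycles, including the fixed point 0).
With 3 cycles on 41 points, sign = (−1)^{41−3} = +1.
Via Zolotarev, sign(π_{21}) = (21|41) = +1.

+1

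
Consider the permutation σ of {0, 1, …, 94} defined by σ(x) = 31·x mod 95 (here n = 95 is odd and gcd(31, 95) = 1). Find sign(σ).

Orbit of 1 under x↦31x: [1, 31, 11, 56, 26, 46]… (length divides ord_95(31)).
20 cycles of lengths [6, 6, 6, 6, 6, 6, 6, 6, 6, 6, 6, 6, 6, 6, 6, 1, 1, 1, 1, 1].
n − c = 95 − 20 = 75; sign = (−1)^75 = -1.
Check: (31/95) = -1 by Zolotarev.

-1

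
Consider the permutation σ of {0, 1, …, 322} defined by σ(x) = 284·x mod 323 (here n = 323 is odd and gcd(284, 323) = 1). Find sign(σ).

+1

Orbit of 303 under x↦284x: [303, 134, 265, 1, 284, 229, 113]… (length divides ord_323(284)).
Cycle type of π: 16×19 + 2×9 + 1; total 29 cycles.
With 29 cycles on 323 points, sign = (−1)^{323−29} = +1.
The Jacobi symbol (284|323) = +1 (Zolotarev) agrees.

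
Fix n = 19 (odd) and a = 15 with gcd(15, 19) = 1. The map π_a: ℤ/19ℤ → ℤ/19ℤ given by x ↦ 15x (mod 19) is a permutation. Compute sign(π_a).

-1

Start at x=6: 6 → 14 → 1 → 15 → 16 → 12 → 9 → … (one orbit).
2 cycles of lengths [18, 1].
Σ(ℓ_i−1) = 19−2 = 17; sign = (−1)^17 = -1.
The Jacobi symbol (15|19) = -1 (Zolotarev) agrees.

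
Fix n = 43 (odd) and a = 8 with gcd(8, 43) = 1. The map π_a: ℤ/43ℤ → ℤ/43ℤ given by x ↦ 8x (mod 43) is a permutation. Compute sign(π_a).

Start at x=1: 1 → 8 → 21 → 39 → 11 → 2 → 16 → … (one orbit).
Cycle lengths of π_8 on ℤ/43ℤ: [14, 14, 14, 1]; 4 cycles in total.
n − c = 43 − 4 = 39; sign = (−1)^39 = -1.

-1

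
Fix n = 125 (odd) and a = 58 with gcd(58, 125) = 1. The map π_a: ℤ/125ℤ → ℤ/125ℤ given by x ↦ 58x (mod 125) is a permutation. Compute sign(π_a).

Trace 36: π^k(36) = [36, 88, 104, 32, 106, 23, 84] for k=0..6.
Cycle lengths of π_58 on ℤ/125ℤ: [100, 20, 4, 1]; 4 cycles in total.
4 cycles on 125: each ℓ→(−1)^(ℓ−1), product (−1)^121 = -1.
Via Zolotarev, sign(π_{58}) = (58|125) = -1.

-1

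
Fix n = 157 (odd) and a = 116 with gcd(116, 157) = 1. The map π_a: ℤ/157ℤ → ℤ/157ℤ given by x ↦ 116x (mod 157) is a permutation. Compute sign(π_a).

Trace 103: π^k(103) = [103, 16, 129, 49, 32, 101, 98] for k=0..6.
Decompose π into cycles: lengths [52, 52, 52, 1] (4 cycles, including the fixed point 0).
Σ(ℓ_i−1) = 157−4 = 153; sign = (−1)^153 = -1.
Via Zolotarev, sign(π_{116}) = (116|157) = -1.

-1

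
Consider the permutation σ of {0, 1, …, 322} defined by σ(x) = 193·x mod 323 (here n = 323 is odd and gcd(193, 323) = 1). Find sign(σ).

+1

Trace 46: π^k(46) = [46, 157, 262, 178, 116, 101, 113] for k=0..6.
Decompose π into cycles: lengths [144, 144, 18, 16, 1] (5 cycles, including the fixed point 0).
n − c = 323 − 5 = 318; sign = (−1)^318 = +1.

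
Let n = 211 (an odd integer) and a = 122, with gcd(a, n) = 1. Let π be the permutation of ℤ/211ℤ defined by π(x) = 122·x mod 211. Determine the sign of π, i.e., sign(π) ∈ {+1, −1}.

+1

Trace 125: π^k(125) = [125, 58, 113, 71, 11, 76, 199] for k=0..6.
Cycle lengths of π_122 on ℤ/211ℤ: [35, 35, 35, 35, 35, 35, 1]; 7 cycles in total.
With 7 cycles on 211 points, sign = (−1)^{211−7} = +1.
Check: (122/211) = +1 by Zolotarev.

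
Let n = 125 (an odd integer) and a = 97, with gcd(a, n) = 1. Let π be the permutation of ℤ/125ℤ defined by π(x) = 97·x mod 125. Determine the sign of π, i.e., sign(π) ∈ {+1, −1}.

Trace 8: π^k(8) = [8, 26, 22, 9, 123, 56, 57] for k=0..6.
π_97 has 4 disjoint cycles with lengths [100, 20, 4, 1] on {0,…,124}.
125 − 4 = 121 transpositions; sign(π) = (−1)^121 = -1.
The Jacobi symbol (97|125) = -1 (Zolotarev) agrees.

-1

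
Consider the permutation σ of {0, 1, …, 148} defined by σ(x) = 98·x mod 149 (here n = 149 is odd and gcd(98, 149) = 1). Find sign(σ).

Start at x=89: 89 → 80 → 92 → 76 → 147 → 102 → 13 → … (one orbit).
π_98 has 2 disjoint cycles with lengths [148, 1] on {0,…,148}.
2 cycles on 149: each ℓ→(−1)^(ℓ−1), product (−1)^147 = -1.
(98|149)_J = -1 (Zolotarev's lemma cross-check).

-1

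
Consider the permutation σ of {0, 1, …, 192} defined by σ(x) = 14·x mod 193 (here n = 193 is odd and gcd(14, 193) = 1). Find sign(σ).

+1

Trace 23: π^k(23) = [23, 129, 69, 1, 14, 3, 42] for k=0..6.
The orbit structure of x ↦ 14x mod 193: 7 orbits of sizes [32, 32, 32, 32, 32, 32, 1].
With 7 cycles on 193 points, sign = (−1)^{193−7} = +1.
Via Zolotarev, sign(π_{14}) = (14|193) = +1.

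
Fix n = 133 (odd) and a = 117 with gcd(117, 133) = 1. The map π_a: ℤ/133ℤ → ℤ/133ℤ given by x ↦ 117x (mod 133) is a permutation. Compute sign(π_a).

Start at x=1: 1 → 117 → 123 → 27 → 100 → 129 → 64 → … (one orbit).
π_117 has 9 disjoint cycles with lengths [18, 18, 18, 18, 18, 18, 18, 6, 1] on {0,…,132}.
n − c = 133 − 9 = 124; sign = (−1)^124 = +1.

+1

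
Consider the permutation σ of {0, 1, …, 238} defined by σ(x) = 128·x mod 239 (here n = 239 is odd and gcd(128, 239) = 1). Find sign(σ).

+1

Trace 67: π^k(67) = [67, 211, 1, 128, 132, 166, 216] for k=0..6.
The orbit structure of x ↦ 128x mod 239: 15 orbits of sizes [17, 17, 17, 17, 17, 17, 17, 17, 17, 17, 17, 17, 17, 17, 1].
n − c = 239 − 15 = 224; sign = (−1)^224 = +1.
Zolotarev: (128|239) = +1, matching the cycle-count sign.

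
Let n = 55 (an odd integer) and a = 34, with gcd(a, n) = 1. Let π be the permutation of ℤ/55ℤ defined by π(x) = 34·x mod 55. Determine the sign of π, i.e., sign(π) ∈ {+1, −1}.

Orbit of 1 under x↦34x: [1, 34]… (length divides ord_55(34)).
Decompose π into cycles: lengths [2, 2, 2, 2, 2, 2, 2, 2, 2, 2, 2, 2, 2, 2, 2, 2, 2, 2, 2, 2, 2, 2, 1, 1, 1, 1, 1, 1, 1, 1, 1, 1, 1] (33 cycles, including the fixed point 0).
With 33 cycles on 55 points, sign = (−1)^{55−33} = +1.
The Jacobi symbol (34|55) = +1 (Zolotarev) agrees.

+1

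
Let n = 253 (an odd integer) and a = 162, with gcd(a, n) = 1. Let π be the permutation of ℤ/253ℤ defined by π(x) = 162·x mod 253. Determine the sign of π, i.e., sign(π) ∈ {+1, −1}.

Start at x=70: 70 → 208 → 47 → 24 → 93 → 139 → 1 → … (one orbit).
Cycle type of π: 10×23 + 1×23; total 46 cycles.
n − c = 253 − 46 = 207; sign = (−1)^207 = -1.

-1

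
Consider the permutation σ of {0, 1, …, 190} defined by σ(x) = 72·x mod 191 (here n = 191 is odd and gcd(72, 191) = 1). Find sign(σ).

+1

Trace 115: π^k(115) = [115, 67, 49, 90, 177, 138, 4] for k=0..6.
π_72 has 3 disjoint cycles with lengths [95, 95, 1] on {0,…,190}.
Σ(ℓ_i−1) = 191−3 = 188; sign = (−1)^188 = +1.
The Jacobi symbol (72|191) = +1 (Zolotarev) agrees.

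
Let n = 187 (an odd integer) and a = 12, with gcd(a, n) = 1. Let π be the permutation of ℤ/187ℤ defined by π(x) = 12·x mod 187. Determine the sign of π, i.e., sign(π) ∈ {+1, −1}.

Orbit of 111 under x↦12x: [111, 23, 89, 133, 100, 78, 1]… (length divides ord_187(12)).
Decompose π into cycles: lengths [16, 16, 16, 16, 16, 16, 16, 16, 16, 16, 16, 1, 1, 1, 1, 1, 1, 1, 1, 1, 1, 1] (22 cycles, including the fixed point 0).
With 22 cycles on 187 points, sign = (−1)^{187−22} = -1.
Zolotarev: (12|187) = -1, matching the cycle-count sign.

-1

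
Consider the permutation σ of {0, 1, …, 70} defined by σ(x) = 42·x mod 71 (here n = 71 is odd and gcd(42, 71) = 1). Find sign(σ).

Trace 13: π^k(13) = [13, 49, 70, 29, 11, 36, 21] for k=0..6.
Decompose π into cycles: lengths [70, 1] (2 cycles, including the fixed point 0).
Σ(ℓ_i−1) = 71−2 = 69; sign = (−1)^69 = -1.

-1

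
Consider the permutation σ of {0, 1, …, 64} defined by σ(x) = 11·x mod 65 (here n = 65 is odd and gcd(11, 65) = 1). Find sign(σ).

-1

Orbit of 36 under x↦11x: [36, 6, 1, 11, 56, 31, 16]… (length divides ord_65(11)).
10 cycles of lengths [12, 12, 12, 12, 12, 1, 1, 1, 1, 1].
n − c = 65 − 10 = 55; sign = (−1)^55 = -1.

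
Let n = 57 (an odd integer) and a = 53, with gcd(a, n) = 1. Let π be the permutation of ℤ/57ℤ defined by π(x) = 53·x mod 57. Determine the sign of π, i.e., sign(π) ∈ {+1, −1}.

Trace 49: π^k(49) = [49, 32, 43, 56, 4, 41, 7] for k=0..6.
Cycle type of π: 18×3 + 2 + 1; total 5 cycles.
sign(π) = (−1)^{n − #cycles} = (−1)^{57−5} = (−1)^52 = +1.

+1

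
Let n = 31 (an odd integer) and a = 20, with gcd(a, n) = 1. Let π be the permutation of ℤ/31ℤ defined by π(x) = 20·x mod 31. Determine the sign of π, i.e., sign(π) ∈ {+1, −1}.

Trace 9: π^k(9) = [9, 25, 4, 18, 19, 8, 5] for k=0..6.
Decompose π into cycles: lengths [15, 15, 1] (3 cycles, including the fixed point 0).
sign(π) = (−1)^{n − #cycles} = (−1)^{31−3} = (−1)^28 = +1.
Zolotarev: (20|31) = +1, matching the cycle-count sign.

+1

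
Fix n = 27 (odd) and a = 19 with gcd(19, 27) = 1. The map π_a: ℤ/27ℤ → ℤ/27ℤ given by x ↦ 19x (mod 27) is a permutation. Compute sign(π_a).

+1

Orbit of 10 under x↦19x: [10, 1, 19]… (length divides ord_27(19)).
Cycle type of π: 3×6 + 1×9; total 15 cycles.
Σ(ℓ_i−1) = 27−15 = 12; sign = (−1)^12 = +1.
Check: (19/27) = +1 by Zolotarev.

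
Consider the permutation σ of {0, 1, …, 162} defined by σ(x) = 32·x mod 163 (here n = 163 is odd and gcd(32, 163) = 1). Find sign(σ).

Orbit of 57 under x↦32x: [57, 31, 14, 122, 155, 70, 121]… (length divides ord_163(32)).
The orbit structure of x ↦ 32x mod 163: 2 orbits of sizes [162, 1].
sign(π) = (−1)^{n − #cycles} = (−1)^{163−2} = (−1)^161 = -1.

-1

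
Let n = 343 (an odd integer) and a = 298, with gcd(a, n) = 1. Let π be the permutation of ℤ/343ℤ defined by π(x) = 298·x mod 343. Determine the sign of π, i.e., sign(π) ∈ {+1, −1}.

+1

Trace 240: π^k(240) = [240, 176, 312, 23, 337, 270, 198] for k=0..6.
Cycle type of π: 147×2 + 21×2 + 3×2 + 1; total 7 cycles.
With 7 cycles on 343 points, sign = (−1)^{343−7} = +1.
Via Zolotarev, sign(π_{298}) = (298|343) = +1.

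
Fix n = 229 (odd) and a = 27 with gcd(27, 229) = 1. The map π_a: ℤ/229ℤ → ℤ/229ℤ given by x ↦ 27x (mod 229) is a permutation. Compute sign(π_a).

Trace 16: π^k(16) = [16, 203, 214, 53, 57, 165, 104] for k=0..6.
Decompose π into cycles: lengths [19, 19, 19, 19, 19, 19, 19, 19, 19, 19, 19, 19, 1] (13 cycles, including the fixed point 0).
sign(π) = (−1)^{n − #cycles} = (−1)^{229−13} = (−1)^216 = +1.
Via Zolotarev, sign(π_{27}) = (27|229) = +1.

+1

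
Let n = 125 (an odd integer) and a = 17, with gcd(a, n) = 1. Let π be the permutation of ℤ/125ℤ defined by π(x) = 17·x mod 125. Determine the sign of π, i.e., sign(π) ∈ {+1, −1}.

Start at x=101: 101 → 92 → 64 → 88 → 121 → 57 → 94 → … (one orbit).
4 cycles of lengths [100, 20, 4, 1].
4 cycles on 125: each ℓ→(−1)^(ℓ−1), product (−1)^121 = -1.
Check: (17/125) = -1 by Zolotarev.

-1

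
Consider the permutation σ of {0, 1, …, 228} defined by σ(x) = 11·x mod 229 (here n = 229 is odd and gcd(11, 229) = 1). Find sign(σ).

Start at x=43: 43 → 15 → 165 → 212 → 42 → 4 → 44 → … (one orbit).
The orbit structure of x ↦ 11x mod 229: 7 orbits of sizes [38, 38, 38, 38, 38, 38, 1].
229 − 7 = 222 transpositions; sign(π) = (−1)^222 = +1.
The Jacobi symbol (11|229) = +1 (Zolotarev) agrees.

+1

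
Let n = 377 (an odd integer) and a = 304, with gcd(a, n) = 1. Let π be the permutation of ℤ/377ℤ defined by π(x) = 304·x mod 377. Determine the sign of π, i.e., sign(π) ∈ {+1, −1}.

+1

Start at x=278: 278 → 64 → 229 → 248 → 369 → 207 → 346 → … (one orbit).
π_304 has 17 disjoint cycles with lengths [28, 28, 28, 28, 28, 28, 28, 28, 28, 28, 28, 28, 28, 4, 4, 4, 1] on {0,…,376}.
Σ(ℓ_i−1) = 377−17 = 360; sign = (−1)^360 = +1.
Check: (304/377) = +1 by Zolotarev.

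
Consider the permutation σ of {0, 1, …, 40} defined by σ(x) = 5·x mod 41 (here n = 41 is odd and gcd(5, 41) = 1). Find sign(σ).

+1

Orbit of 16 under x↦5x: [16, 39, 31, 32, 37, 21, 23]… (length divides ord_41(5)).
Cycle lengths of π_5 on ℤ/41ℤ: [20, 20, 1]; 3 cycles in total.
n − c = 41 − 3 = 38; sign = (−1)^38 = +1.
The Jacobi symbol (5|41) = +1 (Zolotarev) agrees.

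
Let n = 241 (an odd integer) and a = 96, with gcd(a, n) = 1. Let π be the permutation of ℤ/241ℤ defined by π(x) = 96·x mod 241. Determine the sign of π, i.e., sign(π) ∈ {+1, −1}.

Start at x=83: 83 → 15 → 235 → 147 → 134 → 91 → 60 → … (one orbit).
Cycle lengths of π_96 on ℤ/241ℤ: [60, 60, 60, 60, 1]; 5 cycles in total.
sign(π) = (−1)^{n − #cycles} = (−1)^{241−5} = (−1)^236 = +1.
Check: (96/241) = +1 by Zolotarev.

+1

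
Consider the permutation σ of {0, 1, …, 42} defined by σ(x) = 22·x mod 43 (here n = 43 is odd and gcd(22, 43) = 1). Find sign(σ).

Trace 21: π^k(21) = [21, 32, 16, 8, 4, 2, 1] for k=0..6.
Decompose π into cycles: lengths [14, 14, 14, 1] (4 cycles, including the fixed point 0).
4 cycles on 43: each ℓ→(−1)^(ℓ−1), product (−1)^39 = -1.
(22|43)_J = -1 (Zolotarev's lemma cross-check).

-1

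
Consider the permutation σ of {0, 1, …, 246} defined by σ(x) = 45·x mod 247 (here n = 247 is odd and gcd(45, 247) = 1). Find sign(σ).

Orbit of 229 under x↦45x: [229, 178, 106, 77, 7, 68, 96]… (length divides ord_247(45)).
Decompose π into cycles: lengths [12, 12, 12, 12, 12, 12, 12, 12, 12, 12, 12, 12, 12, 12, 12, 12, 12, 12, 12, 3, 3, 3, 3, 3, 3, 1] (26 cycles, including the fixed point 0).
247 − 26 = 221 transpositions; sign(π) = (−1)^221 = -1.
The Jacobi symbol (45|247) = -1 (Zolotarev) agrees.

-1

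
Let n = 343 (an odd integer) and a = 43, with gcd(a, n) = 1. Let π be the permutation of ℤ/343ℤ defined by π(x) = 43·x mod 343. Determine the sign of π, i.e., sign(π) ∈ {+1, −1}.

Start at x=239: 239 → 330 → 127 → 316 → 211 → 155 → 148 → … (one orbit).
Cycle type of π: 49×6 + 7×6 + 1×7; total 19 cycles.
Σ(ℓ_i−1) = 343−19 = 324; sign = (−1)^324 = +1.

+1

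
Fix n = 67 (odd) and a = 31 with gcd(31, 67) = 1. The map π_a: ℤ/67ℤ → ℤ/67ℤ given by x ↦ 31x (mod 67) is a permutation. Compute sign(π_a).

-1

Orbit of 50 under x↦31x: [50, 9, 11, 6, 52, 4, 57]… (length divides ord_67(31)).
Cycle type of π: 66 + 1; total 2 cycles.
sign(π) = (−1)^{n − #cycles} = (−1)^{67−2} = (−1)^65 = -1.
Check: (31/67) = -1 by Zolotarev.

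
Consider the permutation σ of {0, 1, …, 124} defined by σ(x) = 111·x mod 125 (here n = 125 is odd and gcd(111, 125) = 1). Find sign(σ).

+1

Start at x=106: 106 → 16 → 26 → 11 → 96 → 31 → 66 → … (one orbit).
π_111 has 13 disjoint cycles with lengths [25, 25, 25, 25, 5, 5, 5, 5, 1, 1, 1, 1, 1] on {0,…,124}.
13 cycles on 125: each ℓ→(−1)^(ℓ−1), product (−1)^112 = +1.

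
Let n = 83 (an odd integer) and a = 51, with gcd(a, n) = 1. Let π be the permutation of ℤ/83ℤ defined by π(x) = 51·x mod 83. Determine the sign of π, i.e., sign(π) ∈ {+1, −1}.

Start at x=28: 28 → 17 → 37 → 61 → 40 → 48 → 41 → … (one orbit).
Decompose π into cycles: lengths [41, 41, 1] (3 cycles, including the fixed point 0).
With 3 cycles on 83 points, sign = (−1)^{83−3} = +1.
Check: (51/83) = +1 by Zolotarev.

+1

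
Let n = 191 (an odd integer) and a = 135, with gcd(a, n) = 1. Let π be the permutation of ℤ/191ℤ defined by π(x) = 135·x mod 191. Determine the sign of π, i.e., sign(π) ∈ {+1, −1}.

+1

Orbit of 3 under x↦135x: [3, 23, 49, 121, 100, 130, 169]… (length divides ord_191(135)).
Cycle lengths of π_135 on ℤ/191ℤ: [95, 95, 1]; 3 cycles in total.
Σ(ℓ_i−1) = 191−3 = 188; sign = (−1)^188 = +1.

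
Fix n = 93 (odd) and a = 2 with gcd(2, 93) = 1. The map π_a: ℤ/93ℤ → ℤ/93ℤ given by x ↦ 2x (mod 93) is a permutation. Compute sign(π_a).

-1

Start at x=2: 2 → 4 → 8 → 16 → 32 → 64 → 35 → … (one orbit).
Cycle lengths of π_2 on ℤ/93ℤ: [10, 10, 10, 10, 10, 10, 5, 5, 5, 5, 5, 5, 2, 1]; 14 cycles in total.
Σ(ℓ_i−1) = 93−14 = 79; sign = (−1)^79 = -1.
(2|93)_J = -1 (Zolotarev's lemma cross-check).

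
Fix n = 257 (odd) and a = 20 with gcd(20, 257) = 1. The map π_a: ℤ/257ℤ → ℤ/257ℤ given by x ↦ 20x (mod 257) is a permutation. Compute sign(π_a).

-1

Trace 198: π^k(198) = [198, 105, 44, 109, 124, 167, 256] for k=0..6.
Cycle type of π: 256 + 1; total 2 cycles.
n − c = 257 − 2 = 255; sign = (−1)^255 = -1.
Via Zolotarev, sign(π_{20}) = (20|257) = -1.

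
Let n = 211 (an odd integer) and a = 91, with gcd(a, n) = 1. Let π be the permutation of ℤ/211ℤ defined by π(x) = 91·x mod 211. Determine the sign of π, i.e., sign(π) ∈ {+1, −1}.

-1

Trace 73: π^k(73) = [73, 102, 209, 29, 107, 31, 78] for k=0..6.
Decompose π into cycles: lengths [210, 1] (2 cycles, including the fixed point 0).
sign(π) = (−1)^{n − #cycles} = (−1)^{211−2} = (−1)^209 = -1.
(91|211)_J = -1 (Zolotarev's lemma cross-check).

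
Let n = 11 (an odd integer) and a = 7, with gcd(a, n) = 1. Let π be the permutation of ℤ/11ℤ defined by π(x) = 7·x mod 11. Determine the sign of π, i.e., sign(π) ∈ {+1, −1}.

Start at x=2: 2 → 3 → 10 → 4 → 6 → 9 → 8 → … (one orbit).
Decompose π into cycles: lengths [10, 1] (2 cycles, including the fixed point 0).
11 − 2 = 9 transpositions; sign(π) = (−1)^9 = -1.
Zolotarev: (7|11) = -1, matching the cycle-count sign.

-1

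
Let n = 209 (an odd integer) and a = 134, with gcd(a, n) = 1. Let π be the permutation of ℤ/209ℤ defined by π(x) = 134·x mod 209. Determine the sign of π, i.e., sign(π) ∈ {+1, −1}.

Trace 58: π^k(58) = [58, 39, 1, 134, 191, 96, 115] for k=0..6.
38 cycles of lengths [10, 10, 10, 10, 10, 10, 10, 10, 10, 10, 10, 10, 10, 10, 10, 10, 10, 10, 10, 1, 1, 1, 1, 1, 1, 1, 1, 1, 1, 1, 1, 1, 1, 1, 1, 1, 1, 1].
38 cycles on 209: each ℓ→(−1)^(ℓ−1), product (−1)^171 = -1.

-1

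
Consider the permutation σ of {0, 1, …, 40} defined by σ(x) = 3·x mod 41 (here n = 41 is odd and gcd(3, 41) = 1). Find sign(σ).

-1

Trace 32: π^k(32) = [32, 14, 1, 3, 9, 27, 40] for k=0..6.
π_3 has 6 disjoint cycles with lengths [8, 8, 8, 8, 8, 1] on {0,…,40}.
6 cycles on 41: each ℓ→(−1)^(ℓ−1), product (−1)^35 = -1.
(3|41)_J = -1 (Zolotarev's lemma cross-check).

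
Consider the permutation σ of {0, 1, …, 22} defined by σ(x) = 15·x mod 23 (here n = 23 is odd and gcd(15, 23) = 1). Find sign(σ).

Trace 18: π^k(18) = [18, 17, 2, 7, 13, 11, 4] for k=0..6.
Cycle type of π: 22 + 1; total 2 cycles.
n − c = 23 − 2 = 21; sign = (−1)^21 = -1.
Check: (15/23) = -1 by Zolotarev.

-1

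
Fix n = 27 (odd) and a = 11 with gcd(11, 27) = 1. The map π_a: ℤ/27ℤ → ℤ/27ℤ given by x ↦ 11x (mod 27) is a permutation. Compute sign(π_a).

-1

Start at x=5: 5 → 1 → 11 → 13 → 8 → 7 → 23 → … (one orbit).
π_11 has 4 disjoint cycles with lengths [18, 6, 2, 1] on {0,…,26}.
27 − 4 = 23 transpositions; sign(π) = (−1)^23 = -1.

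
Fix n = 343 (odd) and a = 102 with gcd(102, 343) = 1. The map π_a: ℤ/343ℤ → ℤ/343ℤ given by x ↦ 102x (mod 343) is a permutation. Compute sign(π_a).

+1

Trace 102: π^k(102) = [102, 114, 309, 305, 240, 127, 263] for k=0..6.
π_102 has 7 disjoint cycles with lengths [147, 147, 21, 21, 3, 3, 1] on {0,…,342}.
Σ(ℓ_i−1) = 343−7 = 336; sign = (−1)^336 = +1.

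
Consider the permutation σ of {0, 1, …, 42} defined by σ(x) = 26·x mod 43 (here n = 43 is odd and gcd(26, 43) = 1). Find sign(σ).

Trace 2: π^k(2) = [2, 9, 19, 21, 30, 6, 27] for k=0..6.
The orbit structure of x ↦ 26x mod 43: 2 orbits of sizes [42, 1].
2 cycles on 43: each ℓ→(−1)^(ℓ−1), product (−1)^41 = -1.

-1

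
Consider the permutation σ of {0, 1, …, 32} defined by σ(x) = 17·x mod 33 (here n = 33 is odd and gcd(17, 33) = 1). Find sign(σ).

+1

Start at x=8: 8 → 4 → 2 → 1 → 17 → 25 → 29 → … (one orbit).
π_17 has 5 disjoint cycles with lengths [10, 10, 10, 2, 1] on {0,…,32}.
5 cycles on 33: each ℓ→(−1)^(ℓ−1), product (−1)^28 = +1.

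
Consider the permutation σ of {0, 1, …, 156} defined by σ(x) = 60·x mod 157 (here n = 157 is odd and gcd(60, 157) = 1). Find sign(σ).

Orbit of 76 under x↦60x: [76, 7, 106, 80, 90, 62, 109]… (length divides ord_157(60)).
π_60 has 2 disjoint cycles with lengths [156, 1] on {0,…,156}.
157 − 2 = 155 transpositions; sign(π) = (−1)^155 = -1.

-1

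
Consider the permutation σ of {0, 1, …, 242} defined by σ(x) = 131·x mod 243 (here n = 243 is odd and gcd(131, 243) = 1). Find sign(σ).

Orbit of 106 under x↦131x: [106, 35, 211, 182, 28, 23, 97]… (length divides ord_243(131)).
π_131 has 6 disjoint cycles with lengths [162, 54, 18, 6, 2, 1] on {0,…,242}.
6 cycles on 243: each ℓ→(−1)^(ℓ−1), product (−1)^237 = -1.
Check: (131/243) = -1 by Zolotarev.

-1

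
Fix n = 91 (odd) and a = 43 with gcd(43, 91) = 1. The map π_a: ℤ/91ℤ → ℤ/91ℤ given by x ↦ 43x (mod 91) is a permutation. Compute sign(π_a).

Orbit of 36 under x↦43x: [36, 1, 43, 29, 64, 22]… (length divides ord_91(43)).
21 cycles of lengths [6, 6, 6, 6, 6, 6, 6, 6, 6, 6, 6, 6, 6, 6, 1, 1, 1, 1, 1, 1, 1].
Σ(ℓ_i−1) = 91−21 = 70; sign = (−1)^70 = +1.
Check: (43/91) = +1 by Zolotarev.

+1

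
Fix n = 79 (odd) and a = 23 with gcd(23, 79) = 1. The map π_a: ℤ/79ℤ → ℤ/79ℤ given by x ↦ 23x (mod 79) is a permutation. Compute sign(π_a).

Orbit of 1 under x↦23x: [1, 23, 55]… (length divides ord_79(23)).
Cycle lengths of π_23 on ℤ/79ℤ: [3, 3, 3, 3, 3, 3, 3, 3, 3, 3, 3, 3, 3, 3, 3, 3, 3, 3, 3, 3, 3, 3, 3, 3, 3, 3, 1]; 27 cycles in total.
27 cycles on 79: each ℓ→(−1)^(ℓ−1), product (−1)^52 = +1.

+1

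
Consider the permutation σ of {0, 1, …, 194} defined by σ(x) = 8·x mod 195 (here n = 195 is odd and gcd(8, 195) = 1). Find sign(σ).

-1

Orbit of 122 under x↦8x: [122, 1, 8, 64]… (length divides ord_195(8)).
π_8 has 50 disjoint cycles with lengths [4, 4, 4, 4, 4, 4, 4, 4, 4, 4, 4, 4, 4, 4, 4, 4, 4, 4, 4, 4, 4, 4, 4, 4, 4, 4, 4, 4, 4, 4, 4, 4, 4, 4, 4, 4, 4, 4, 4, 4, 4, 4, 4, 4, 4, 4, 4, 4, 2, 1] on {0,…,194}.
sign(π) = (−1)^{n − #cycles} = (−1)^{195−50} = (−1)^145 = -1.
Check: (8/195) = -1 by Zolotarev.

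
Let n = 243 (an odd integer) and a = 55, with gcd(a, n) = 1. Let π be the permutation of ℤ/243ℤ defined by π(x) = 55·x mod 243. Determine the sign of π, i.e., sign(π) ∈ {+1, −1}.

Start at x=190: 190 → 1 → 55 → 109 → 163 → 217 → 28 → … (one orbit).
63 cycles of lengths [9, 9, 9, 9, 9, 9, 9, 9, 9, 9, 9, 9, 9, 9, 9, 9, 9, 9, 3, 3, 3, 3, 3, 3, 3, 3, 3, 3, 3, 3, 3, 3, 3, 3, 3, 3, 1, 1, 1, 1, 1, 1, 1, 1, 1, 1, 1, 1, 1, 1, 1, 1, 1, 1, 1, 1, 1, 1, 1, 1, 1, 1, 1].
n − c = 243 − 63 = 180; sign = (−1)^180 = +1.
Via Zolotarev, sign(π_{55}) = (55|243) = +1.

+1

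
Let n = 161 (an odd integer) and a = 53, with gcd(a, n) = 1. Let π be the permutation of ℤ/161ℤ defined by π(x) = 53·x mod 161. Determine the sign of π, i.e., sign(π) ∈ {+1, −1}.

Orbit of 50 under x↦53x: [50, 74, 58, 15, 151, 114, 85]… (length divides ord_161(53)).
Decompose π into cycles: lengths [66, 66, 22, 3, 3, 1] (6 cycles, including the fixed point 0).
n − c = 161 − 6 = 155; sign = (−1)^155 = -1.

-1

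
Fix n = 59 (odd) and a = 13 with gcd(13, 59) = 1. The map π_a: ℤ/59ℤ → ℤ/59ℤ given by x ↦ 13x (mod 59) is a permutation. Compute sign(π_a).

-1

Trace 17: π^k(17) = [17, 44, 41, 2, 26, 43, 28] for k=0..6.
Cycle type of π: 58 + 1; total 2 cycles.
59 − 2 = 57 transpositions; sign(π) = (−1)^57 = -1.
The Jacobi symbol (13|59) = -1 (Zolotarev) agrees.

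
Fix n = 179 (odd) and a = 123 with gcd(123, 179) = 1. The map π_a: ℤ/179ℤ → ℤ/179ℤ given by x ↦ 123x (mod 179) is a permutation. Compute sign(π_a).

-1

Start at x=106: 106 → 150 → 13 → 167 → 135 → 137 → 25 → … (one orbit).
Cycle lengths of π_123 on ℤ/179ℤ: [178, 1]; 2 cycles in total.
n − c = 179 − 2 = 177; sign = (−1)^177 = -1.
The Jacobi symbol (123|179) = -1 (Zolotarev) agrees.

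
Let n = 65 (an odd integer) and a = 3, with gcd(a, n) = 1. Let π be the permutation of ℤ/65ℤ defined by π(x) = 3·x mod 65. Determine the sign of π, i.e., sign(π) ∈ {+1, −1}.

Start at x=61: 61 → 53 → 29 → 22 → 1 → 3 → 9 → … (one orbit).
The orbit structure of x ↦ 3x mod 65: 10 orbits of sizes [12, 12, 12, 12, 4, 3, 3, 3, 3, 1].
n − c = 65 − 10 = 55; sign = (−1)^55 = -1.
Zolotarev: (3|65) = -1, matching the cycle-count sign.

-1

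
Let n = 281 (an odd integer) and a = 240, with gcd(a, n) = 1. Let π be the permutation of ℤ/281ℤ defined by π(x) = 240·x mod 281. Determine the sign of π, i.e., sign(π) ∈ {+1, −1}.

-1

Start at x=4: 4 → 117 → 261 → 258 → 100 → 115 → 62 → … (one orbit).
The orbit structure of x ↦ 240x mod 281: 2 orbits of sizes [280, 1].
With 2 cycles on 281 points, sign = (−1)^{281−2} = -1.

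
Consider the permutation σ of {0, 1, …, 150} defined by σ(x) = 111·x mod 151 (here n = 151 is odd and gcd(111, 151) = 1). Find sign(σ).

-1

Trace 49: π^k(49) = [49, 3, 31, 119, 72, 140, 138] for k=0..6.
Decompose π into cycles: lengths [150, 1] (2 cycles, including the fixed point 0).
n − c = 151 − 2 = 149; sign = (−1)^149 = -1.
Via Zolotarev, sign(π_{111}) = (111|151) = -1.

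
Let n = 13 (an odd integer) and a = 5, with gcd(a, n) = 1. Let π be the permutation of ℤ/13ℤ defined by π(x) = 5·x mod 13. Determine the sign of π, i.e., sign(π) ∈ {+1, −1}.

-1

Start at x=5: 5 → 12 → 8 → 1 → 5 (one orbit).
Cycle type of π: 4×3 + 1; total 4 cycles.
4 cycles on 13: each ℓ→(−1)^(ℓ−1), product (−1)^9 = -1.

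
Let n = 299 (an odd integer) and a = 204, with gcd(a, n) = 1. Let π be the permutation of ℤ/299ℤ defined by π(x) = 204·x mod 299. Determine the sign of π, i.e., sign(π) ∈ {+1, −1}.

-1

Start at x=74: 74 → 146 → 183 → 256 → 198 → 27 → 126 → … (one orbit).
Cycle lengths of π_204 on ℤ/299ℤ: [66, 66, 66, 66, 22, 3, 3, 3, 3, 1]; 10 cycles in total.
With 10 cycles on 299 points, sign = (−1)^{299−10} = -1.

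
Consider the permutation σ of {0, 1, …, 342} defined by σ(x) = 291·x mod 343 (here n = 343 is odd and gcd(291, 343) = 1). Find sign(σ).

Orbit of 295 under x↦291x: [295, 95, 205, 316, 32, 51, 92]… (length divides ord_343(291)).
7 cycles of lengths [147, 147, 21, 21, 3, 3, 1].
sign(π) = (−1)^{n − #cycles} = (−1)^{343−7} = (−1)^336 = +1.
Via Zolotarev, sign(π_{291}) = (291|343) = +1.

+1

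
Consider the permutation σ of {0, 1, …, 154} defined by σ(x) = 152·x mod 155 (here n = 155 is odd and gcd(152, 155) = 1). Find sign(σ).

-1

Orbit of 112 under x↦152x: [112, 129, 78, 76, 82, 64, 118]… (length divides ord_155(152)).
π_152 has 6 disjoint cycles with lengths [60, 60, 15, 15, 4, 1] on {0,…,154}.
n − c = 155 − 6 = 149; sign = (−1)^149 = -1.
Check: (152/155) = -1 by Zolotarev.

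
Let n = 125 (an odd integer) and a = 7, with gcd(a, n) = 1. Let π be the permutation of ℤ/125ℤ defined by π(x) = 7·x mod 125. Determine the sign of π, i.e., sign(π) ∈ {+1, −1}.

-1

Start at x=26: 26 → 57 → 24 → 43 → 51 → 107 → 124 → … (one orbit).
Cycle lengths of π_7 on ℤ/125ℤ: [20, 20, 20, 20, 20, 4, 4, 4, 4, 4, 4, 1]; 12 cycles in total.
n − c = 125 − 12 = 113; sign = (−1)^113 = -1.
(7|125)_J = -1 (Zolotarev's lemma cross-check).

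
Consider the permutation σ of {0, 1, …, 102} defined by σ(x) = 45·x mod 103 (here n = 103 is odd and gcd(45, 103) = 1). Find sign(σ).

Start at x=7: 7 → 6 → 64 → 99 → 26 → 37 → 17 → … (one orbit).
Cycle lengths of π_45 on ℤ/103ℤ: [102, 1]; 2 cycles in total.
Σ(ℓ_i−1) = 103−2 = 101; sign = (−1)^101 = -1.
Zolotarev: (45|103) = -1, matching the cycle-count sign.

-1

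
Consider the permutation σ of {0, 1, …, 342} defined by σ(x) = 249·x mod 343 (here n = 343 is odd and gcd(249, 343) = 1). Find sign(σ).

+1

Orbit of 37 under x↦249x: [37, 295, 53, 163, 113, 11, 338]… (length divides ord_343(249)).
Decompose π into cycles: lengths [147, 147, 21, 21, 3, 3, 1] (7 cycles, including the fixed point 0).
sign(π) = (−1)^{n − #cycles} = (−1)^{343−7} = (−1)^336 = +1.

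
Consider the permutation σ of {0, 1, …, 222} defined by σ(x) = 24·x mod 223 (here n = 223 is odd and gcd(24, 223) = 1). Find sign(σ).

Orbit of 86 under x↦24x: [86, 57, 30, 51, 109, 163, 121]… (length divides ord_223(24)).
Decompose π into cycles: lengths [222, 1] (2 cycles, including the fixed point 0).
223 − 2 = 221 transpositions; sign(π) = (−1)^221 = -1.
(24|223)_J = -1 (Zolotarev's lemma cross-check).

-1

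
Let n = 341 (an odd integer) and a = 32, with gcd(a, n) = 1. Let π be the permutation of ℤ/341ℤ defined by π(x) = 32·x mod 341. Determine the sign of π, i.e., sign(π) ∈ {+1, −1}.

-1

Start at x=1: 1 → 32 → 1 (one orbit).
The orbit structure of x ↦ 32x mod 341: 186 orbits of sizes [2, 2, 2, 2, 2, 2, 2, 2, 2, 2, 2, 2, 2, 2, 2, 2, 2, 2, 2, 2, 2, 2, 2, 2, 2, 2, 2, 2, 2, 2, 2, 2, 2, 2, 2, 2, 2, 2, 2, 2, 2, 2, 2, 2, 2, 2, 2, 2, 2, 2, 2, 2, 2, 2, 2, 2, 2, 2, 2, 2, 2, 2, 2, 2, 2, 2, 2, 2, 2, 2, 2, 2, 2, 2, 2, 2, 2, 2, 2, 2, 2, 2, 2, 2, 2, 2, 2, 2, 2, 2, 2, 2, 2, 2, 2, 2, 2, 2, 2, 2, 2, 2, 2, 2, 2, 2, 2, 2, 2, 2, 2, 2, 2, 2, 2, 2, 2, 2, 2, 2, 2, 2, 2, 2, 2, 2, 2, 2, 2, 2, 2, 2, 2, 2, 2, 2, 2, 2, 2, 2, 2, 2, 2, 2, 2, 2, 2, 2, 2, 2, 2, 2, 2, 2, 2, 1, 1, 1, 1, 1, 1, 1, 1, 1, 1, 1, 1, 1, 1, 1, 1, 1, 1, 1, 1, 1, 1, 1, 1, 1, 1, 1, 1, 1, 1, 1].
186 cycles on 341: each ℓ→(−1)^(ℓ−1), product (−1)^155 = -1.
Zolotarev: (32|341) = -1, matching the cycle-count sign.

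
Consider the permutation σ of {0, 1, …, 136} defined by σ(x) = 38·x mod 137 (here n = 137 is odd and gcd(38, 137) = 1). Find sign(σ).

+1

Trace 133: π^k(133) = [133, 122, 115, 123, 16, 60, 88] for k=0..6.
Cycle type of π: 17×8 + 1; total 9 cycles.
sign(π) = (−1)^{n − #cycles} = (−1)^{137−9} = (−1)^128 = +1.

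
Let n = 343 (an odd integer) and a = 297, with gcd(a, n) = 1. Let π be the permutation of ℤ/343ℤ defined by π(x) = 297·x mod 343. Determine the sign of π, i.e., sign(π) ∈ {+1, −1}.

-1

Orbit of 25 under x↦297x: [25, 222, 78, 185, 65, 97, 340]… (length divides ord_343(297)).
Decompose π into cycles: lengths [294, 42, 6, 1] (4 cycles, including the fixed point 0).
sign(π) = (−1)^{n − #cycles} = (−1)^{343−4} = (−1)^339 = -1.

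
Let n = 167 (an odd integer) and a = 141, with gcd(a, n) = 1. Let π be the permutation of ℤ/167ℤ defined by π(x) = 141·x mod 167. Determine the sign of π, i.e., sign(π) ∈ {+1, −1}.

Trace 47: π^k(47) = [47, 114, 42, 77, 2, 115, 16] for k=0..6.
π_141 has 3 disjoint cycles with lengths [83, 83, 1] on {0,…,166}.
3 cycles on 167: each ℓ→(−1)^(ℓ−1), product (−1)^164 = +1.

+1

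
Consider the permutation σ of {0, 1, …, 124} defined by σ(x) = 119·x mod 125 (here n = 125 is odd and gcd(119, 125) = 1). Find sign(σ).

+1

Trace 41: π^k(41) = [41, 4, 101, 19, 11, 59, 21] for k=0..6.
Cycle lengths of π_119 on ℤ/125ℤ: [50, 50, 10, 10, 2, 2, 1]; 7 cycles in total.
Σ(ℓ_i−1) = 125−7 = 118; sign = (−1)^118 = +1.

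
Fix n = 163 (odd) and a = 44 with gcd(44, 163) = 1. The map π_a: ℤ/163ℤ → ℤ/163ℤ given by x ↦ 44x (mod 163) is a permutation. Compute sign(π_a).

Orbit of 94 under x↦44x: [94, 61, 76, 84, 110, 113, 82]… (length divides ord_163(44)).
Decompose π into cycles: lengths [162, 1] (2 cycles, including the fixed point 0).
Σ(ℓ_i−1) = 163−2 = 161; sign = (−1)^161 = -1.
Zolotarev: (44|163) = -1, matching the cycle-count sign.

-1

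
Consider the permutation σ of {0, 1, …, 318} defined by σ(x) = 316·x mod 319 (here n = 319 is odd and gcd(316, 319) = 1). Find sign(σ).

+1

Trace 105: π^k(105) = [105, 4, 307, 36, 211, 5, 304] for k=0..6.
π_316 has 5 disjoint cycles with lengths [140, 140, 28, 10, 1] on {0,…,318}.
319 − 5 = 314 transpositions; sign(π) = (−1)^314 = +1.
(316|319)_J = +1 (Zolotarev's lemma cross-check).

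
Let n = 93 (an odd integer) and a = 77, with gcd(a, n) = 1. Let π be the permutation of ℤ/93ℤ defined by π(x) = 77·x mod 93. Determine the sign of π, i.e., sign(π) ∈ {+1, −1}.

Start at x=29: 29 → 1 → 77 → 70 → 89 → 64 → 92 → … (one orbit).
π_77 has 11 disjoint cycles with lengths [10, 10, 10, 10, 10, 10, 10, 10, 10, 2, 1] on {0,…,92}.
n − c = 93 − 11 = 82; sign = (−1)^82 = +1.

+1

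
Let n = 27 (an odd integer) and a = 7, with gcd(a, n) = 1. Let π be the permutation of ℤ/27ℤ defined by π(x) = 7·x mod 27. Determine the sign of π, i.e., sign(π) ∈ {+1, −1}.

+1

Trace 1: π^k(1) = [1, 7, 22, 19, 25, 13, 10] for k=0..6.
The orbit structure of x ↦ 7x mod 27: 7 orbits of sizes [9, 9, 3, 3, 1, 1, 1].
7 cycles on 27: each ℓ→(−1)^(ℓ−1), product (−1)^20 = +1.
Check: (7/27) = +1 by Zolotarev.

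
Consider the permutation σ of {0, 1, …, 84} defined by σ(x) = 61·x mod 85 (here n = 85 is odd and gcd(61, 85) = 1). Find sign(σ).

Trace 16: π^k(16) = [16, 41, 36, 71, 81, 11, 76] for k=0..6.
Cycle type of π: 16×5 + 1×5; total 10 cycles.
n − c = 85 − 10 = 75; sign = (−1)^75 = -1.

-1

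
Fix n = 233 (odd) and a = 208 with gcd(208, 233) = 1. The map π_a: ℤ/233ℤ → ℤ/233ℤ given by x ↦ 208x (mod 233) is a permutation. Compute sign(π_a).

Start at x=104: 104 → 196 → 226 → 175 → 52 → 98 → 113 → … (one orbit).
π_208 has 3 disjoint cycles with lengths [116, 116, 1] on {0,…,232}.
Σ(ℓ_i−1) = 233−3 = 230; sign = (−1)^230 = +1.

+1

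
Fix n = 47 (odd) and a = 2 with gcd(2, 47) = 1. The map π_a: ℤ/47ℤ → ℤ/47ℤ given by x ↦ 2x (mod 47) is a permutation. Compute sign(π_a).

Orbit of 14 under x↦2x: [14, 28, 9, 18, 36, 25, 3]… (length divides ord_47(2)).
Decompose π into cycles: lengths [23, 23, 1] (3 cycles, including the fixed point 0).
sign(π) = (−1)^{n − #cycles} = (−1)^{47−3} = (−1)^44 = +1.
Zolotarev: (2|47) = +1, matching the cycle-count sign.

+1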